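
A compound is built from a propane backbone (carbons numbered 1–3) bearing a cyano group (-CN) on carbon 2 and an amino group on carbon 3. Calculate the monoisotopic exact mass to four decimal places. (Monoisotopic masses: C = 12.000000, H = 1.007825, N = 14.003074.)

84.0687

Atom tally by fragment:
  CH3 → C:1 H:3
  CH(CN) → C:2 H:1 N:1
  CH2NH2 → C:1 H:4 N:1
Element totals:
  C: 4
  H: 8
  N: 2
Molecular formula: C4H8N2.
  M = 4(12.0) + 8(1.007825) + 2(14.003074)
    = 48.000000 + 8.062600 + 28.006148 = 84.068748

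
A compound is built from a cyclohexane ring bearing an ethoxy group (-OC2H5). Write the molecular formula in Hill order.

Atom tally by fragment:
  cyclohexane ring core → C:6 H:12
  (− 1 ring H displaced by substituents)
  + OC2H5 → C:2 H:5 O:1
Element totals:
  C: 8
  H: 16
  O: 1

C8H16O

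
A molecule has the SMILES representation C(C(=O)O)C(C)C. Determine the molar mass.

Atom tally by fragment:
  HOOCCH2 → C:2 H:3 O:2
  CH(CH3) → C:2 H:4
  CH3 → C:1 H:3
Element totals:
  C: 5
  H: 10
  O: 2
Molecular formula: C5H10O2.
  M = 5(12.011) + 10(1.008) + 2(15.999)
    = 60.055 + 10.080 + 31.998 = 102.133

102.13 g/mol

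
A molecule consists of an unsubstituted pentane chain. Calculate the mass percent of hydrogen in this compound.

16.76%

Atom tally by fragment:
  CH3 → C:1 H:3
  CH2 → C:1 H:2
  CH2 → C:1 H:2
  CH2 → C:1 H:2
  CH3 → C:1 H:3
Element totals:
  C: 5
  H: 12
Molecular formula: C5H12.
Molar mass = 72.151 g/mol.
Mass from H: 12 × 1.008 = 12.096 g/mol.
%H = 12.096 / 72.151 × 100 = 16.76%.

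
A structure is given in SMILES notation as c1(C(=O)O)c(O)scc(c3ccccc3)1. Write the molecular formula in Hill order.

Atom tally by fragment:
  thiophene ring core → C:4 H:4 S:1
  (− 3 ring H displaced by substituents)
  + COOH → C:1 H:1 O:2
  + OH → O:1 H:1
  + C6H5 → C:6 H:5
Element totals:
  C: 11
  H: 8
  O: 3
  S: 1

C11H8O3S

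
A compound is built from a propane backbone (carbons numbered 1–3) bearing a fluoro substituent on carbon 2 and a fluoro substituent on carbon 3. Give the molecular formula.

C3H6F2

Atom tally by fragment:
  CH3 → C:1 H:3
  CH(F) → C:1 H:1 F:1
  CH2F → C:1 H:2 F:1
Element totals:
  C: 3
  H: 6
  F: 2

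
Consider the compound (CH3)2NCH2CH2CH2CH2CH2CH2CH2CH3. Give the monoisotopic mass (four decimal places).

Atom tally by fragment:
  (CH3)2NCH2 → C:3 H:8 N:1
  CH2 → C:1 H:2
  CH2 → C:1 H:2
  CH2 → C:1 H:2
  CH2 → C:1 H:2
  CH2 → C:1 H:2
  CH2 → C:1 H:2
  CH3 → C:1 H:3
Element totals:
  C: 10
  H: 23
  N: 1
Molecular formula: C10H23N.
  M = 10(12.0) + 23(1.007825) + 14.003074
    = 120.000000 + 23.179975 + 14.003074 = 157.183049

157.1830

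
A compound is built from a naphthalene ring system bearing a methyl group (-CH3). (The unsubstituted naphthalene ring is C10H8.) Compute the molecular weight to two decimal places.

142.20 g/mol

Atom tally by fragment:
  naphthalene ring system core → C:10 H:8
  (− 1 ring H displaced by substituents)
  + CH3 → C:1 H:3
Element totals:
  C: 11
  H: 10
Molecular formula: C11H10.
  M = 11(12.011) + 10(1.008)
    = 132.121 + 10.080 = 142.201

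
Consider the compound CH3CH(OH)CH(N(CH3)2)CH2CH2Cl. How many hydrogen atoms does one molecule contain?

Atom tally by fragment:
  CH3 → C:1 H:3
  CH(OH) → C:1 H:2 O:1
  CH(N(CH3)2) → C:3 H:7 N:1
  CH2 → C:1 H:2
  CH2Cl → C:1 H:2 Cl:1
Element totals:
  C: 7
  H: 16
  Cl: 1
  N: 1
  O: 1

16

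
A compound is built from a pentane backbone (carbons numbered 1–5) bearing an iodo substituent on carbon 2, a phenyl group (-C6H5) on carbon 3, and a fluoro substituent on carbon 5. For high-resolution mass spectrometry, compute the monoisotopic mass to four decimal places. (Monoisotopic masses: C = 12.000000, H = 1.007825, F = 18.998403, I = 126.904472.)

292.0124

Atom tally by fragment:
  CH3 → C:1 H:3
  CH(I) → C:1 H:1 I:1
  CH(C6H5) → C:7 H:6
  CH2 → C:1 H:2
  CH2F → C:1 H:2 F:1
Element totals:
  C: 11
  H: 14
  F: 1
  I: 1
Molecular formula: C11H14FI.
  M = 11(12.0) + 14(1.007825) + 18.998403 + 126.904472
    = 132.000000 + 14.109550 + 18.998403 + 126.904472 = 292.012425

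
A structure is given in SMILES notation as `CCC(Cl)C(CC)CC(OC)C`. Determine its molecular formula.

Atom tally by fragment:
  CH3 → C:1 H:3
  CH2 → C:1 H:2
  CH(Cl) → C:1 H:1 Cl:1
  CH(C2H5) → C:3 H:6
  CH2 → C:1 H:2
  CH(OCH3) → C:2 H:4 O:1
  CH3 → C:1 H:3
Element totals:
  C: 10
  H: 21
  Cl: 1
  O: 1

C10H21ClO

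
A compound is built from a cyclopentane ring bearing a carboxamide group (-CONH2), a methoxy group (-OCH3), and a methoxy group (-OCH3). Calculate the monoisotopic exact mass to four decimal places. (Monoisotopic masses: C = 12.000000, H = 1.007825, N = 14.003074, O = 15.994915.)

173.1052

Atom tally by fragment:
  cyclopentane ring core → C:5 H:10
  (− 3 ring H displaced by substituents)
  + CONH2 → C:1 H:2 O:1 N:1
  + OCH3 → C:1 H:3 O:1
  + OCH3 → C:1 H:3 O:1
Element totals:
  C: 8
  H: 15
  N: 1
  O: 3
Molecular formula: C8H15NO3.
  M = 8(12.0) + 15(1.007825) + 14.003074 + 3(15.994915)
    = 96.000000 + 15.117375 + 14.003074 + 47.984745 = 173.105194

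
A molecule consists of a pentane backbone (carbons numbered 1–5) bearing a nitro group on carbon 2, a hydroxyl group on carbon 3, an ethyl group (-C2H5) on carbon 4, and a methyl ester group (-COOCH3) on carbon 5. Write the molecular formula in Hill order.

Atom tally by fragment:
  CH3 → C:1 H:3
  CH(NO2) → C:1 H:1 N:1 O:2
  CH(OH) → C:1 H:2 O:1
  CH(C2H5) → C:3 H:6
  CH2COOCH3 → C:3 H:5 O:2
Element totals:
  C: 9
  H: 17
  N: 1
  O: 5

C9H17NO5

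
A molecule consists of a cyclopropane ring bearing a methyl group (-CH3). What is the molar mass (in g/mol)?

56.11 g/mol

Atom tally by fragment:
  cyclopropane ring core → C:3 H:6
  (− 1 ring H displaced by substituents)
  + CH3 → C:1 H:3
Element totals:
  C: 4
  H: 8
Molecular formula: C4H8.
  M = 4(12.011) + 8(1.008)
    = 48.044 + 8.064 = 56.108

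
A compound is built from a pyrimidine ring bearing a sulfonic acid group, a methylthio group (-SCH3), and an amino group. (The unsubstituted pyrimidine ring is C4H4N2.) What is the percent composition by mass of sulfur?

Atom tally by fragment:
  pyrimidine ring core → C:4 H:4 N:2
  (− 3 ring H displaced by substituents)
  + SO3H → S:1 O:3 H:1
  + SCH3 → C:1 H:3 S:1
  + NH2 → N:1 H:2
Element totals:
  C: 5
  H: 7
  N: 3
  O: 3
  S: 2
Molecular formula: C5H7N3O3S2.
Molar mass = 221.249 g/mol.
Mass from S: 2 × 32.06 = 64.120 g/mol.
%S = 64.120 / 221.249 × 100 = 28.98%.

28.98%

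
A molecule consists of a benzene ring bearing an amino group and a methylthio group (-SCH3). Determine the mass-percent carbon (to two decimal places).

Atom tally by fragment:
  benzene ring core → C:6 H:6
  (− 2 ring H displaced by substituents)
  + NH2 → N:1 H:2
  + SCH3 → C:1 H:3 S:1
Element totals:
  C: 7
  H: 9
  N: 1
  S: 1
Molecular formula: C7H9NS.
Molar mass = 139.216 g/mol.
Mass from C: 7 × 12.011 = 84.077 g/mol.
%C = 84.077 / 139.216 × 100 = 60.39%.

60.39%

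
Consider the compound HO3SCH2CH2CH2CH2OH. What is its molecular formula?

C4H10O4S

Atom tally by fragment:
  HO3SCH2 → C:1 H:3 S:1 O:3
  CH2 → C:1 H:2
  CH2 → C:1 H:2
  CH2OH → C:1 H:3 O:1
Element totals:
  C: 4
  H: 10
  O: 4
  S: 1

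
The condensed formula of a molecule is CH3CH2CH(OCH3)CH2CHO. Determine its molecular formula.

Atom tally by fragment:
  CH3 → C:1 H:3
  CH2 → C:1 H:2
  CH(OCH3) → C:2 H:4 O:1
  CH2CHO → C:2 H:3 O:1
Element totals:
  C: 6
  H: 12
  O: 2

C6H12O2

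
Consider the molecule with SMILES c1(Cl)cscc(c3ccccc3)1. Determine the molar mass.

194.68 g/mol

Atom tally by fragment:
  thiophene ring core → C:4 H:4 S:1
  (− 2 ring H displaced by substituents)
  + Cl → Cl:1
  + C6H5 → C:6 H:5
Element totals:
  C: 10
  H: 7
  Cl: 1
  S: 1
Molecular formula: C10H7ClS.
  M = 10(12.011) + 7(1.008) + 35.45 + 32.06
    = 120.110 + 7.056 + 35.450 + 32.060 = 194.676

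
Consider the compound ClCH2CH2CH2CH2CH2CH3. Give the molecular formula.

C6H13Cl

Element totals:
  C: 6
  H: 13
  Cl: 1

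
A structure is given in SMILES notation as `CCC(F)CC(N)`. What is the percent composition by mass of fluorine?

Atom tally by fragment:
  CH3 → C:1 H:3
  CH2 → C:1 H:2
  CH(F) → C:1 H:1 F:1
  CH2 → C:1 H:2
  CH2NH2 → C:1 H:4 N:1
Element totals:
  C: 5
  H: 12
  F: 1
  N: 1
Molecular formula: C5H12FN.
Molar mass = 105.156 g/mol.
Mass from F: 1 × 18.998 = 18.998 g/mol.
%F = 18.998 / 105.156 × 100 = 18.07%.

18.07%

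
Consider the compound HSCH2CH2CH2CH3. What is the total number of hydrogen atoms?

Element totals:
  C: 4
  H: 10
  S: 1

10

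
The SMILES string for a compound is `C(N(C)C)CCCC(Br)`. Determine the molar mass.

Atom tally by fragment:
  (CH3)2NCH2 → C:3 H:8 N:1
  CH2 → C:1 H:2
  CH2 → C:1 H:2
  CH2 → C:1 H:2
  CH2Br → C:1 H:2 Br:1
Element totals:
  C: 7
  H: 16
  Br: 1
  N: 1
Molecular formula: C7H16BrN.
  M = 7(12.011) + 16(1.008) + 79.904 + 14.007
    = 84.077 + 16.128 + 79.904 + 14.007 = 194.116

194.12 g/mol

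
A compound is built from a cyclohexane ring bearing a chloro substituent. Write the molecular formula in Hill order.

C6H11Cl

Atom tally by fragment:
  cyclohexane ring core → C:6 H:12
  (− 1 ring H displaced by substituents)
  + Cl → Cl:1
Element totals:
  C: 6
  H: 11
  Cl: 1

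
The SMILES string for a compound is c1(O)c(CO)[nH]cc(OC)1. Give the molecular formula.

Atom tally by fragment:
  pyrrole ring core → C:4 H:5 N:1
  (− 3 ring H displaced by substituents)
  + OH → O:1 H:1
  + CH2OH → C:1 H:3 O:1
  + OCH3 → C:1 H:3 O:1
Element totals:
  C: 6
  H: 9
  N: 1
  O: 3

C6H9NO3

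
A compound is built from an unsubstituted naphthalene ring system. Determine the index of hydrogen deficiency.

Atom tally by fragment:
  naphthalene ring system core → C:10 H:8
Element totals:
  C: 10
  H: 8
Molecular formula: C10H8.
DoU = (2C + 2 + N − H − X) / 2 = (2·10 + 2 + 0 − 8 − 0) / 2 = 7.

7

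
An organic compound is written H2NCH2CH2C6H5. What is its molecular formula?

C8H11N

Atom tally by fragment:
  H2NCH2 → C:1 H:4 N:1
  CH2C6H5 → C:7 H:7
Element totals:
  C: 8
  H: 11
  N: 1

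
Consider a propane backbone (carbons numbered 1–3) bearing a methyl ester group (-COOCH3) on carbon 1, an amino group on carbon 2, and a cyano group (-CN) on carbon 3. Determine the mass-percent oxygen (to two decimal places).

Atom tally by fragment:
  CH3OOCCH2 → C:3 H:5 O:2
  CH(NH2) → C:1 H:3 N:1
  CH2CN → C:2 H:2 N:1
Element totals:
  C: 6
  H: 10
  N: 2
  O: 2
Molecular formula: C6H10N2O2.
Molar mass = 142.158 g/mol.
Mass from O: 2 × 15.999 = 31.998 g/mol.
%O = 31.998 / 142.158 × 100 = 22.51%.

22.51%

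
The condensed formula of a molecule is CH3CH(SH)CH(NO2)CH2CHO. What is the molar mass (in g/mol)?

Atom tally by fragment:
  CH3 → C:1 H:3
  CH(SH) → C:1 H:2 S:1
  CH(NO2) → C:1 H:1 N:1 O:2
  CH2CHO → C:2 H:3 O:1
Element totals:
  C: 5
  H: 9
  N: 1
  O: 3
  S: 1
Molecular formula: C5H9NO3S.
  M = 5(12.011) + 9(1.008) + 14.007 + 3(15.999) + 32.06
    = 60.055 + 9.072 + 14.007 + 47.997 + 32.060 = 163.191

163.19 g/mol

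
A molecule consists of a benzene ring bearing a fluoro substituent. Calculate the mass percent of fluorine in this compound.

Atom tally by fragment:
  benzene ring core → C:6 H:6
  (− 1 ring H displaced by substituents)
  + F → F:1
Element totals:
  C: 6
  H: 5
  F: 1
Molecular formula: C6H5F.
Molar mass = 96.104 g/mol.
Mass from F: 1 × 18.998 = 18.998 g/mol.
%F = 18.998 / 96.104 × 100 = 19.77%.

19.77%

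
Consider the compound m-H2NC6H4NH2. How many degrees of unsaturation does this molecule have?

4

Atom tally by fragment:
  benzene ring core → C:6 H:6
  (− 2 ring H displaced by substituents)
  + NH2 → N:1 H:2
  + NH2 → N:1 H:2
Element totals:
  C: 6
  H: 8
  N: 2
Molecular formula: C6H8N2.
DoU = (2C + 2 + N − H − X) / 2 = (2·6 + 2 + 2 − 8 − 0) / 2 = 4.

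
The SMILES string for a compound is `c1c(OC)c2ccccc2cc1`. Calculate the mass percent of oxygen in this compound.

Atom tally by fragment:
  naphthalene ring system core → C:10 H:8
  (− 1 ring H displaced by substituents)
  + OCH3 → C:1 H:3 O:1
Element totals:
  C: 11
  H: 10
  O: 1
Molecular formula: C11H10O.
Molar mass = 158.200 g/mol.
Mass from O: 1 × 15.999 = 15.999 g/mol.
%O = 15.999 / 158.200 × 100 = 10.11%.

10.11%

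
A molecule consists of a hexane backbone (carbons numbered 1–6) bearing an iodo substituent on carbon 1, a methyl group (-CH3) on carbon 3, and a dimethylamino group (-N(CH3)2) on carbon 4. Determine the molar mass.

269.17 g/mol

Atom tally by fragment:
  ICH2 → C:1 H:2 I:1
  CH2 → C:1 H:2
  CH(CH3) → C:2 H:4
  CH(N(CH3)2) → C:3 H:7 N:1
  CH2 → C:1 H:2
  CH3 → C:1 H:3
Element totals:
  C: 9
  H: 20
  I: 1
  N: 1
Molecular formula: C9H20IN.
  M = 9(12.011) + 20(1.008) + 126.904 + 14.007
    = 108.099 + 20.160 + 126.904 + 14.007 = 269.170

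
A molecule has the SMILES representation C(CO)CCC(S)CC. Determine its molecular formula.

Atom tally by fragment:
  HOCH2CH2 → C:2 H:5 O:1
  CH2 → C:1 H:2
  CH2 → C:1 H:2
  CH(SH) → C:1 H:2 S:1
  CH2 → C:1 H:2
  CH3 → C:1 H:3
Element totals:
  C: 7
  H: 16
  O: 1
  S: 1

C7H16OS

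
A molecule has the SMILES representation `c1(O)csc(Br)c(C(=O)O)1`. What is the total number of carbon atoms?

5

Atom tally by fragment:
  thiophene ring core → C:4 H:4 S:1
  (− 3 ring H displaced by substituents)
  + OH → O:1 H:1
  + Br → Br:1
  + COOH → C:1 H:1 O:2
Element totals:
  C: 5
  H: 3
  Br: 1
  O: 3
  S: 1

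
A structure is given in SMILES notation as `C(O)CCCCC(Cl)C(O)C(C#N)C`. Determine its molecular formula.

C10H18ClNO2

Atom tally by fragment:
  HOCH2 → C:1 H:3 O:1
  CH2 → C:1 H:2
  CH2 → C:1 H:2
  CH2 → C:1 H:2
  CH2 → C:1 H:2
  CH(Cl) → C:1 H:1 Cl:1
  CH(OH) → C:1 H:2 O:1
  CH(CN) → C:2 H:1 N:1
  CH3 → C:1 H:3
Element totals:
  C: 10
  H: 18
  Cl: 1
  N: 1
  O: 2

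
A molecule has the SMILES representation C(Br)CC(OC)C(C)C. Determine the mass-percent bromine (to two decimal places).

Atom tally by fragment:
  BrCH2 → C:1 H:2 Br:1
  CH2 → C:1 H:2
  CH(OCH3) → C:2 H:4 O:1
  CH(CH3) → C:2 H:4
  CH3 → C:1 H:3
Element totals:
  C: 7
  H: 15
  Br: 1
  O: 1
Molecular formula: C7H15BrO.
Molar mass = 195.100 g/mol.
Mass from Br: 1 × 79.904 = 79.904 g/mol.
%Br = 79.904 / 195.100 × 100 = 40.96%.

40.96%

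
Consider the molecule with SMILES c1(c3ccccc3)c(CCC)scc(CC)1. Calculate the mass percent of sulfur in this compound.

13.92%

Atom tally by fragment:
  thiophene ring core → C:4 H:4 S:1
  (− 3 ring H displaced by substituents)
  + C6H5 → C:6 H:5
  + CH2CH2CH3 → C:3 H:7
  + C2H5 → C:2 H:5
Element totals:
  C: 15
  H: 18
  S: 1
Molecular formula: C15H18S.
Molar mass = 230.369 g/mol.
Mass from S: 1 × 32.06 = 32.060 g/mol.
%S = 32.060 / 230.369 × 100 = 13.92%.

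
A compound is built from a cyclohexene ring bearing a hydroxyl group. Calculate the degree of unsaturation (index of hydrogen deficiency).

Atom tally by fragment:
  cyclohexene ring core → C:6 H:10
  (− 1 ring H displaced by substituents)
  + OH → O:1 H:1
Element totals:
  C: 6
  H: 10
  O: 1
Molecular formula: C6H10O.
DoU = (2C + 2 + N − H − X) / 2 = (2·6 + 2 + 0 − 10 − 0) / 2 = 2.

2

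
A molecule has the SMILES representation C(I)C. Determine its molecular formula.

C2H5I

Atom tally by fragment:
  ICH2 → C:1 H:2 I:1
  CH3 → C:1 H:3
Element totals:
  C: 2
  H: 5
  I: 1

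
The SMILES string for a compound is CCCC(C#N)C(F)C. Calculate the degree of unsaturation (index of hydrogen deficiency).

2

Atom tally by fragment:
  CH3 → C:1 H:3
  CH2 → C:1 H:2
  CH2 → C:1 H:2
  CH(CN) → C:2 H:1 N:1
  CH(F) → C:1 H:1 F:1
  CH3 → C:1 H:3
Element totals:
  C: 7
  H: 12
  F: 1
  N: 1
Molecular formula: C7H12FN.
DoU = (2C + 2 + N − H − X) / 2 = (2·7 + 2 + 1 − 12 − 1) / 2 = 2.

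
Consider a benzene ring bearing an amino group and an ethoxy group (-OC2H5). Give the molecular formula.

C8H11NO

Atom tally by fragment:
  benzene ring core → C:6 H:6
  (− 2 ring H displaced by substituents)
  + NH2 → N:1 H:2
  + OC2H5 → C:2 H:5 O:1
Element totals:
  C: 8
  H: 11
  N: 1
  O: 1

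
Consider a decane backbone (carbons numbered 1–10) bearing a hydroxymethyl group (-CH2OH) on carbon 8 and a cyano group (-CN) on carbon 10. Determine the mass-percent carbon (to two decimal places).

Atom tally by fragment:
  CH3 → C:1 H:3
  CH2 → C:1 H:2
  CH2 → C:1 H:2
  CH2 → C:1 H:2
  CH2 → C:1 H:2
  CH2 → C:1 H:2
  CH2 → C:1 H:2
  CH(CH2OH) → C:2 H:4 O:1
  CH2 → C:1 H:2
  CH2CN → C:2 H:2 N:1
Element totals:
  C: 12
  H: 23
  N: 1
  O: 1
Molecular formula: C12H23NO.
Molar mass = 197.322 g/mol.
Mass from C: 12 × 12.011 = 144.132 g/mol.
%C = 144.132 / 197.322 × 100 = 73.04%.

73.04%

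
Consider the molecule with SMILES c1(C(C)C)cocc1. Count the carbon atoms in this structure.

7

Atom tally by fragment:
  furan ring core → C:4 H:4 O:1
  (− 1 ring H displaced by substituents)
  + CH(CH3)2 → C:3 H:7
Element totals:
  C: 7
  H: 10
  O: 1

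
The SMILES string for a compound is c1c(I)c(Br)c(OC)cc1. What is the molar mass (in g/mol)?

Atom tally by fragment:
  benzene ring core → C:6 H:6
  (− 3 ring H displaced by substituents)
  + I → I:1
  + Br → Br:1
  + OCH3 → C:1 H:3 O:1
Element totals:
  C: 7
  H: 6
  Br: 1
  I: 1
  O: 1
Molecular formula: C7H6BrIO.
  M = 7(12.011) + 6(1.008) + 79.904 + 126.904 + 15.999
    = 84.077 + 6.048 + 79.904 + 126.904 + 15.999 = 312.932

312.93 g/mol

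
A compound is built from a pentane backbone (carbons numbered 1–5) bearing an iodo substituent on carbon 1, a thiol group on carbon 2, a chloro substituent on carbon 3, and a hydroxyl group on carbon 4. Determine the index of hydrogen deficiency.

Atom tally by fragment:
  ICH2 → C:1 H:2 I:1
  CH(SH) → C:1 H:2 S:1
  CH(Cl) → C:1 H:1 Cl:1
  CH(OH) → C:1 H:2 O:1
  CH3 → C:1 H:3
Element totals:
  C: 5
  H: 10
  Cl: 1
  I: 1
  O: 1
  S: 1
Molecular formula: C5H10ClIOS.
DoU = (2C + 2 + N − H − X) / 2 = (2·5 + 2 + 0 − 10 − 2) / 2 = 0.

0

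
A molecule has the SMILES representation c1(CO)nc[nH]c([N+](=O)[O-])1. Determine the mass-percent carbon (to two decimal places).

Atom tally by fragment:
  imidazole ring core → C:3 H:4 N:2
  (− 2 ring H displaced by substituents)
  + CH2OH → C:1 H:3 O:1
  + NO2 → N:1 O:2
Element totals:
  C: 4
  H: 5
  N: 3
  O: 3
Molecular formula: C4H5N3O3.
Molar mass = 143.102 g/mol.
Mass from C: 4 × 12.011 = 48.044 g/mol.
%C = 48.044 / 143.102 × 100 = 33.57%.

33.57%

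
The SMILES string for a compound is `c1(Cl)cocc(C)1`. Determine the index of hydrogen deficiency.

Atom tally by fragment:
  furan ring core → C:4 H:4 O:1
  (− 2 ring H displaced by substituents)
  + Cl → Cl:1
  + CH3 → C:1 H:3
Element totals:
  C: 5
  H: 5
  Cl: 1
  O: 1
Molecular formula: C5H5ClO.
DoU = (2C + 2 + N − H − X) / 2 = (2·5 + 2 + 0 − 5 − 1) / 2 = 3.

3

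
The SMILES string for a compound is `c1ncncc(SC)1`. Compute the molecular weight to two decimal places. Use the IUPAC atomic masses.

Atom tally by fragment:
  pyrimidine ring core → C:4 H:4 N:2
  (− 1 ring H displaced by substituents)
  + SCH3 → C:1 H:3 S:1
Element totals:
  C: 5
  H: 6
  N: 2
  S: 1
Molecular formula: C5H6N2S.
  M = 5(12.011) + 6(1.008) + 2(14.007) + 32.06
    = 60.055 + 6.048 + 28.014 + 32.060 = 126.177

126.18 g/mol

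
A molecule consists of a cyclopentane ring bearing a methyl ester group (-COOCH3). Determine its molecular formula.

Atom tally by fragment:
  cyclopentane ring core → C:5 H:10
  (− 1 ring H displaced by substituents)
  + COOCH3 → C:2 H:3 O:2
Element totals:
  C: 7
  H: 12
  O: 2

C7H12O2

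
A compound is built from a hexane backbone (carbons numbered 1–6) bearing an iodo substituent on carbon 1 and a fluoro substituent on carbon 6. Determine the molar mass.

230.06 g/mol

Atom tally by fragment:
  ICH2 → C:1 H:2 I:1
  CH2 → C:1 H:2
  CH2 → C:1 H:2
  CH2 → C:1 H:2
  CH2 → C:1 H:2
  CH2F → C:1 H:2 F:1
Element totals:
  C: 6
  H: 12
  F: 1
  I: 1
Molecular formula: C6H12FI.
  M = 6(12.011) + 12(1.008) + 18.998 + 126.904
    = 72.066 + 12.096 + 18.998 + 126.904 = 230.064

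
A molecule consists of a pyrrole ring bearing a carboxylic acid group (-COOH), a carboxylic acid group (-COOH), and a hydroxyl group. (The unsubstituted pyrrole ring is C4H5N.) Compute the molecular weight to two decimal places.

171.11 g/mol

Atom tally by fragment:
  pyrrole ring core → C:4 H:5 N:1
  (− 3 ring H displaced by substituents)
  + COOH → C:1 H:1 O:2
  + COOH → C:1 H:1 O:2
  + OH → O:1 H:1
Element totals:
  C: 6
  H: 5
  N: 1
  O: 5
Molecular formula: C6H5NO5.
  M = 6(12.011) + 5(1.008) + 14.007 + 5(15.999)
    = 72.066 + 5.040 + 14.007 + 79.995 = 171.108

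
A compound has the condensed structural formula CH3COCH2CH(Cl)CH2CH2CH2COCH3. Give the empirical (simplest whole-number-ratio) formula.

Element totals:
  C: 9
  H: 15
  Cl: 1
  O: 2
Molecular formula: C9H15ClO2.
gcd of subscripts (9, 1, 15, 2) = 1, so the empirical formula equals the molecular formula.

C9H15ClO2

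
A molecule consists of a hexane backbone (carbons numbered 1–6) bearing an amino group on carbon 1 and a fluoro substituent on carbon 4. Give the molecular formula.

C6H14FN

Atom tally by fragment:
  H2NCH2 → C:1 H:4 N:1
  CH2 → C:1 H:2
  CH2 → C:1 H:2
  CH(F) → C:1 H:1 F:1
  CH2 → C:1 H:2
  CH3 → C:1 H:3
Element totals:
  C: 6
  H: 14
  F: 1
  N: 1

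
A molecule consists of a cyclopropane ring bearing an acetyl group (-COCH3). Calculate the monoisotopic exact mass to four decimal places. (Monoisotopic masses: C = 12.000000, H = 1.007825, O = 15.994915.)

Atom tally by fragment:
  cyclopropane ring core → C:3 H:6
  (− 1 ring H displaced by substituents)
  + COCH3 → C:2 H:3 O:1
Element totals:
  C: 5
  H: 8
  O: 1
Molecular formula: C5H8O.
  M = 5(12.0) + 8(1.007825) + 15.994915
    = 60.000000 + 8.062600 + 15.994915 = 84.057515

84.0575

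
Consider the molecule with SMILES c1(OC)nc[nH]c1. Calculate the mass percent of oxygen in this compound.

16.31%

Atom tally by fragment:
  imidazole ring core → C:3 H:4 N:2
  (− 1 ring H displaced by substituents)
  + OCH3 → C:1 H:3 O:1
Element totals:
  C: 4
  H: 6
  N: 2
  O: 1
Molecular formula: C4H6N2O.
Molar mass = 98.105 g/mol.
Mass from O: 1 × 15.999 = 15.999 g/mol.
%O = 15.999 / 98.105 × 100 = 16.31%.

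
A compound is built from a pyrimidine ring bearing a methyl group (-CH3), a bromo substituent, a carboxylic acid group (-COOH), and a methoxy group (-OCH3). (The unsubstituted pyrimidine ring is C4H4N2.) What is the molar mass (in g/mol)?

Atom tally by fragment:
  pyrimidine ring core → C:4 H:4 N:2
  (− 4 ring H displaced by substituents)
  + CH3 → C:1 H:3
  + Br → Br:1
  + COOH → C:1 H:1 O:2
  + OCH3 → C:1 H:3 O:1
Element totals:
  C: 7
  H: 7
  Br: 1
  N: 2
  O: 3
Molecular formula: C7H7BrN2O3.
  M = 7(12.011) + 7(1.008) + 79.904 + 2(14.007) + 3(15.999)
    = 84.077 + 7.056 + 79.904 + 28.014 + 47.997 = 247.048

247.05 g/mol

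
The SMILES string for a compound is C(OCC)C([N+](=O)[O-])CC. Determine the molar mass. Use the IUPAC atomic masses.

Atom tally by fragment:
  C2H5OCH2 → C:3 H:7 O:1
  CH(NO2) → C:1 H:1 N:1 O:2
  CH2 → C:1 H:2
  CH3 → C:1 H:3
Element totals:
  C: 6
  H: 13
  N: 1
  O: 3
Molecular formula: C6H13NO3.
  M = 6(12.011) + 13(1.008) + 14.007 + 3(15.999)
    = 72.066 + 13.104 + 14.007 + 47.997 = 147.174

147.17 g/mol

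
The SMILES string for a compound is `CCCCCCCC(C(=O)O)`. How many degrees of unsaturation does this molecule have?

1

Atom tally by fragment:
  CH3 → C:1 H:3
  CH2 → C:1 H:2
  CH2 → C:1 H:2
  CH2 → C:1 H:2
  CH2 → C:1 H:2
  CH2 → C:1 H:2
  CH2 → C:1 H:2
  CH2COOH → C:2 H:3 O:2
Element totals:
  C: 9
  H: 18
  O: 2
Molecular formula: C9H18O2.
DoU = (2C + 2 + N − H − X) / 2 = (2·9 + 2 + 0 − 18 − 0) / 2 = 1.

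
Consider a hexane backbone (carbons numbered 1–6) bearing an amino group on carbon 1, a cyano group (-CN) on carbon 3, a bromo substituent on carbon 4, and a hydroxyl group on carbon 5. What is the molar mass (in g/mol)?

Atom tally by fragment:
  H2NCH2 → C:1 H:4 N:1
  CH2 → C:1 H:2
  CH(CN) → C:2 H:1 N:1
  CH(Br) → C:1 H:1 Br:1
  CH(OH) → C:1 H:2 O:1
  CH3 → C:1 H:3
Element totals:
  C: 7
  H: 13
  Br: 1
  N: 2
  O: 1
Molecular formula: C7H13BrN2O.
  M = 7(12.011) + 13(1.008) + 79.904 + 2(14.007) + 15.999
    = 84.077 + 13.104 + 79.904 + 28.014 + 15.999 = 221.098

221.10 g/mol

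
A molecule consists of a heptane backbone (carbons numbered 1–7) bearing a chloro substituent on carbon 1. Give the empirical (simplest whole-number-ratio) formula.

Atom tally by fragment:
  ClCH2 → C:1 H:2 Cl:1
  CH2 → C:1 H:2
  CH2 → C:1 H:2
  CH2 → C:1 H:2
  CH2 → C:1 H:2
  CH2 → C:1 H:2
  CH3 → C:1 H:3
Element totals:
  C: 7
  H: 15
  Cl: 1
Molecular formula: C7H15Cl.
gcd of subscripts (7, 1, 15) = 1, so the empirical formula equals the molecular formula.

C7H15Cl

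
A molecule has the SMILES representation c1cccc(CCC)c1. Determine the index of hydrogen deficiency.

Atom tally by fragment:
  benzene ring core → C:6 H:6
  (− 1 ring H displaced by substituents)
  + CH2CH2CH3 → C:3 H:7
Element totals:
  C: 9
  H: 12
Molecular formula: C9H12.
DoU = (2C + 2 + N − H − X) / 2 = (2·9 + 2 + 0 − 12 − 0) / 2 = 4.

4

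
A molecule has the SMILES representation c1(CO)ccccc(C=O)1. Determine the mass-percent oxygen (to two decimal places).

Atom tally by fragment:
  benzene ring core → C:6 H:6
  (− 2 ring H displaced by substituents)
  + CH2OH → C:1 H:3 O:1
  + CHO → C:1 H:1 O:1
Element totals:
  C: 8
  H: 8
  O: 2
Molecular formula: C8H8O2.
Molar mass = 136.150 g/mol.
Mass from O: 2 × 15.999 = 31.998 g/mol.
%O = 31.998 / 136.150 × 100 = 23.50%.

23.50%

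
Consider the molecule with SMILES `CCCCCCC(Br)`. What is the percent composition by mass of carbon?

46.94%

Atom tally by fragment:
  CH3 → C:1 H:3
  CH2 → C:1 H:2
  CH2 → C:1 H:2
  CH2 → C:1 H:2
  CH2 → C:1 H:2
  CH2 → C:1 H:2
  CH2Br → C:1 H:2 Br:1
Element totals:
  C: 7
  H: 15
  Br: 1
Molecular formula: C7H15Br.
Molar mass = 179.101 g/mol.
Mass from C: 7 × 12.011 = 84.077 g/mol.
%C = 84.077 / 179.101 × 100 = 46.94%.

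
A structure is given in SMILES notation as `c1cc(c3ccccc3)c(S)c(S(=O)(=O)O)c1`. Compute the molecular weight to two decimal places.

266.33 g/mol

Atom tally by fragment:
  benzene ring core → C:6 H:6
  (− 3 ring H displaced by substituents)
  + C6H5 → C:6 H:5
  + SH → S:1 H:1
  + SO3H → S:1 O:3 H:1
Element totals:
  C: 12
  H: 10
  O: 3
  S: 2
Molecular formula: C12H10O3S2.
  M = 12(12.011) + 10(1.008) + 3(15.999) + 2(32.06)
    = 144.132 + 10.080 + 47.997 + 64.120 = 266.329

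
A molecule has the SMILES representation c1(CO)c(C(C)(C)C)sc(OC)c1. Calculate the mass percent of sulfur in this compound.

16.01%

Atom tally by fragment:
  thiophene ring core → C:4 H:4 S:1
  (− 3 ring H displaced by substituents)
  + CH2OH → C:1 H:3 O:1
  + C(CH3)3 → C:4 H:9
  + OCH3 → C:1 H:3 O:1
Element totals:
  C: 10
  H: 16
  O: 2
  S: 1
Molecular formula: C10H16O2S.
Molar mass = 200.296 g/mol.
Mass from S: 1 × 32.06 = 32.060 g/mol.
%S = 32.060 / 200.296 × 100 = 16.01%.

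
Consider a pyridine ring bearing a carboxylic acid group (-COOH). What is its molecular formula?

Atom tally by fragment:
  pyridine ring core → C:5 H:5 N:1
  (− 1 ring H displaced by substituents)
  + COOH → C:1 H:1 O:2
Element totals:
  C: 6
  H: 5
  N: 1
  O: 2

C6H5NO2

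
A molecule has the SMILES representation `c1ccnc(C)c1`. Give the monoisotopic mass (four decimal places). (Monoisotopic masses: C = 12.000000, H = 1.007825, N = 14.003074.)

93.0578

Atom tally by fragment:
  pyridine ring core → C:5 H:5 N:1
  (− 1 ring H displaced by substituents)
  + CH3 → C:1 H:3
Element totals:
  C: 6
  H: 7
  N: 1
Molecular formula: C6H7N.
  M = 6(12.0) + 7(1.007825) + 14.003074
    = 72.000000 + 7.054775 + 14.003074 = 93.057849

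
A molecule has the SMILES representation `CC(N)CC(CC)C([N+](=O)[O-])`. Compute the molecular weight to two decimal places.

160.22 g/mol

Atom tally by fragment:
  CH3 → C:1 H:3
  CH(NH2) → C:1 H:3 N:1
  CH2 → C:1 H:2
  CH(C2H5) → C:3 H:6
  CH2NO2 → C:1 H:2 N:1 O:2
Element totals:
  C: 7
  H: 16
  N: 2
  O: 2
Molecular formula: C7H16N2O2.
  M = 7(12.011) + 16(1.008) + 2(14.007) + 2(15.999)
    = 84.077 + 16.128 + 28.014 + 31.998 = 160.217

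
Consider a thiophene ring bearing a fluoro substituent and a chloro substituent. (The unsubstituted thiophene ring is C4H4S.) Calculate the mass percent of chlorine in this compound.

Atom tally by fragment:
  thiophene ring core → C:4 H:4 S:1
  (− 2 ring H displaced by substituents)
  + F → F:1
  + Cl → Cl:1
Element totals:
  C: 4
  H: 2
  Cl: 1
  F: 1
  S: 1
Molecular formula: C4H2ClFS.
Molar mass = 136.568 g/mol.
Mass from Cl: 1 × 35.45 = 35.450 g/mol.
%Cl = 35.450 / 136.568 × 100 = 25.96%.

25.96%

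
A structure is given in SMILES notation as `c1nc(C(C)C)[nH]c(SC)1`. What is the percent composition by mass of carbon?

Atom tally by fragment:
  imidazole ring core → C:3 H:4 N:2
  (− 2 ring H displaced by substituents)
  + CH(CH3)2 → C:3 H:7
  + SCH3 → C:1 H:3 S:1
Element totals:
  C: 7
  H: 12
  N: 2
  S: 1
Molecular formula: C7H12N2S.
Molar mass = 156.247 g/mol.
Mass from C: 7 × 12.011 = 84.077 g/mol.
%C = 84.077 / 156.247 × 100 = 53.81%.

53.81%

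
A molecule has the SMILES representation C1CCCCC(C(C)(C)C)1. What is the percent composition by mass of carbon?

85.63%

Atom tally by fragment:
  cyclohexane ring core → C:6 H:12
  (− 1 ring H displaced by substituents)
  + C(CH3)3 → C:4 H:9
Element totals:
  C: 10
  H: 20
Molecular formula: C10H20.
Molar mass = 140.270 g/mol.
Mass from C: 10 × 12.011 = 120.110 g/mol.
%C = 120.110 / 140.270 × 100 = 85.63%.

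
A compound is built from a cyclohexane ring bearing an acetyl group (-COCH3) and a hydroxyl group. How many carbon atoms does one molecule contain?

Atom tally by fragment:
  cyclohexane ring core → C:6 H:12
  (− 2 ring H displaced by substituents)
  + COCH3 → C:2 H:3 O:1
  + OH → O:1 H:1
Element totals:
  C: 8
  H: 14
  O: 2

8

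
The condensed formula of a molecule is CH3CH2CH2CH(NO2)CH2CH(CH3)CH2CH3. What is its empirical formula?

Element totals:
  C: 9
  H: 19
  N: 1
  O: 2
Molecular formula: C9H19NO2.
gcd of subscripts (9, 19, 1, 2) = 1, so the empirical formula equals the molecular formula.

C9H19NO2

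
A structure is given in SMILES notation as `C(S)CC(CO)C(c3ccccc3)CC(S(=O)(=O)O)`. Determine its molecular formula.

C13H20O4S2

Atom tally by fragment:
  HSCH2 → C:1 H:3 S:1
  CH2 → C:1 H:2
  CH(CH2OH) → C:2 H:4 O:1
  CH(C6H5) → C:7 H:6
  CH2 → C:1 H:2
  CH2SO3H → C:1 H:3 S:1 O:3
Element totals:
  C: 13
  H: 20
  O: 4
  S: 2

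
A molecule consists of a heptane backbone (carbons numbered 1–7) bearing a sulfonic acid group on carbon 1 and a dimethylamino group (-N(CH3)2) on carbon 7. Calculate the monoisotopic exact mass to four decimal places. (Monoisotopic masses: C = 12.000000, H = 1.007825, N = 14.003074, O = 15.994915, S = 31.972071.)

223.1242

Atom tally by fragment:
  HO3SCH2 → C:1 H:3 S:1 O:3
  CH2 → C:1 H:2
  CH2 → C:1 H:2
  CH2 → C:1 H:2
  CH2 → C:1 H:2
  CH2 → C:1 H:2
  CH2N(CH3)2 → C:3 H:8 N:1
Element totals:
  C: 9
  H: 21
  N: 1
  O: 3
  S: 1
Molecular formula: C9H21NO3S.
  M = 9(12.0) + 21(1.007825) + 14.003074 + 3(15.994915) + 31.972071
    = 108.000000 + 21.164325 + 14.003074 + 47.984745 + 31.972071 = 223.124215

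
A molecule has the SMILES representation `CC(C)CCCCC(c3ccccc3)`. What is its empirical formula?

C7H11

Atom tally by fragment:
  CH3 → C:1 H:3
  CH(CH3) → C:2 H:4
  CH2 → C:1 H:2
  CH2 → C:1 H:2
  CH2 → C:1 H:2
  CH2 → C:1 H:2
  CH2C6H5 → C:7 H:7
Element totals:
  C: 14
  H: 22
Molecular formula: C14H22.
gcd of subscripts = 2; dividing each by 2:
  C: 14/2 = 7
  H: 22/2 = 11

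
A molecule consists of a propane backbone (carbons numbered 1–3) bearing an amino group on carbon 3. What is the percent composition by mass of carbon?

Atom tally by fragment:
  CH3 → C:1 H:3
  CH2 → C:1 H:2
  CH2NH2 → C:1 H:4 N:1
Element totals:
  C: 3
  H: 9
  N: 1
Molecular formula: C3H9N.
Molar mass = 59.112 g/mol.
Mass from C: 3 × 12.011 = 36.033 g/mol.
%C = 36.033 / 59.112 × 100 = 60.96%.

60.96%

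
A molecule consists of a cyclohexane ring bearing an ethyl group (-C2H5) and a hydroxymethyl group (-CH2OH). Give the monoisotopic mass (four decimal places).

142.1358

Atom tally by fragment:
  cyclohexane ring core → C:6 H:12
  (− 2 ring H displaced by substituents)
  + C2H5 → C:2 H:5
  + CH2OH → C:1 H:3 O:1
Element totals:
  C: 9
  H: 18
  O: 1
Molecular formula: C9H18O.
  M = 9(12.0) + 18(1.007825) + 15.994915
    = 108.000000 + 18.140850 + 15.994915 = 142.135765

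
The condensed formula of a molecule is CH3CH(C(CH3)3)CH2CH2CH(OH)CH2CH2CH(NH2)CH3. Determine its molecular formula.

Element totals:
  C: 13
  H: 29
  N: 1
  O: 1

C13H29NO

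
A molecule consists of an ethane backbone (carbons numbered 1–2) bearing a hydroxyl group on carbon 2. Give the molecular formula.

Atom tally by fragment:
  CH3 → C:1 H:3
  CH2OH → C:1 H:3 O:1
Element totals:
  C: 2
  H: 6
  O: 1

C2H6O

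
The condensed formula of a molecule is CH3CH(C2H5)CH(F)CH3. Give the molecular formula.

Element totals:
  C: 6
  H: 13
  F: 1

C6H13F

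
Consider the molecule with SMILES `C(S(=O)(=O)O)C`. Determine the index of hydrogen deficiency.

Atom tally by fragment:
  HO3SCH2 → C:1 H:3 S:1 O:3
  CH3 → C:1 H:3
Element totals:
  C: 2
  H: 6
  O: 3
  S: 1
Molecular formula: C2H6O3S.
DoU = (2C + 2 + N − H − X) / 2 = (2·2 + 2 + 0 − 6 − 0) / 2 = 0.

0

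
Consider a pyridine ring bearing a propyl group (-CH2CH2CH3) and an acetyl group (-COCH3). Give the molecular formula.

C10H13NO

Atom tally by fragment:
  pyridine ring core → C:5 H:5 N:1
  (− 2 ring H displaced by substituents)
  + CH2CH2CH3 → C:3 H:7
  + COCH3 → C:2 H:3 O:1
Element totals:
  C: 10
  H: 13
  N: 1
  O: 1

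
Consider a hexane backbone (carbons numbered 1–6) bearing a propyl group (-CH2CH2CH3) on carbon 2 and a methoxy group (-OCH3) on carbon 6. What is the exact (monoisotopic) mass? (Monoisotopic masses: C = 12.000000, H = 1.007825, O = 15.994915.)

Atom tally by fragment:
  CH3 → C:1 H:3
  CH(CH2CH2CH3) → C:4 H:8
  CH2 → C:1 H:2
  CH2 → C:1 H:2
  CH2 → C:1 H:2
  CH2OCH3 → C:2 H:5 O:1
Element totals:
  C: 10
  H: 22
  O: 1
Molecular formula: C10H22O.
  M = 10(12.0) + 22(1.007825) + 15.994915
    = 120.000000 + 22.172150 + 15.994915 = 158.167065

158.1671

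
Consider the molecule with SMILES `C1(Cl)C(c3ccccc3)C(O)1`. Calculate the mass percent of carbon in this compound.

Atom tally by fragment:
  cyclopropane ring core → C:3 H:6
  (− 3 ring H displaced by substituents)
  + Cl → Cl:1
  + C6H5 → C:6 H:5
  + OH → O:1 H:1
Element totals:
  C: 9
  H: 9
  Cl: 1
  O: 1
Molecular formula: C9H9ClO.
Molar mass = 168.620 g/mol.
Mass from C: 9 × 12.011 = 108.099 g/mol.
%C = 108.099 / 168.620 × 100 = 64.11%.

64.11%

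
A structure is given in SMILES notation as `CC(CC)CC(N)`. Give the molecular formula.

C6H15N

Atom tally by fragment:
  CH3 → C:1 H:3
  CH(C2H5) → C:3 H:6
  CH2 → C:1 H:2
  CH2NH2 → C:1 H:4 N:1
Element totals:
  C: 6
  H: 15
  N: 1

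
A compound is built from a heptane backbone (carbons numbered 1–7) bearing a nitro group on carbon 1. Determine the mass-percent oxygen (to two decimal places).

Atom tally by fragment:
  O2NCH2 → C:1 H:2 N:1 O:2
  CH2 → C:1 H:2
  CH2 → C:1 H:2
  CH2 → C:1 H:2
  CH2 → C:1 H:2
  CH2 → C:1 H:2
  CH3 → C:1 H:3
Element totals:
  C: 7
  H: 15
  N: 1
  O: 2
Molecular formula: C7H15NO2.
Molar mass = 145.202 g/mol.
Mass from O: 2 × 15.999 = 31.998 g/mol.
%O = 31.998 / 145.202 × 100 = 22.04%.

22.04%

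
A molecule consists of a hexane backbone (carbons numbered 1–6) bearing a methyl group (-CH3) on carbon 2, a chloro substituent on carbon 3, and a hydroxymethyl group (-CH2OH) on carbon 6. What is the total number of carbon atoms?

Atom tally by fragment:
  CH3 → C:1 H:3
  CH(CH3) → C:2 H:4
  CH(Cl) → C:1 H:1 Cl:1
  CH2 → C:1 H:2
  CH2 → C:1 H:2
  CH2CH2OH → C:2 H:5 O:1
Element totals:
  C: 8
  H: 17
  Cl: 1
  O: 1

8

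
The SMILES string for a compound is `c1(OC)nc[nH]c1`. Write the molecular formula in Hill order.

C4H6N2O

Atom tally by fragment:
  imidazole ring core → C:3 H:4 N:2
  (− 1 ring H displaced by substituents)
  + OCH3 → C:1 H:3 O:1
Element totals:
  C: 4
  H: 6
  N: 2
  O: 1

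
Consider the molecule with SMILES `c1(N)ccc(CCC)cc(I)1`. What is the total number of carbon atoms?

Atom tally by fragment:
  benzene ring core → C:6 H:6
  (− 3 ring H displaced by substituents)
  + NH2 → N:1 H:2
  + CH2CH2CH3 → C:3 H:7
  + I → I:1
Element totals:
  C: 9
  H: 12
  I: 1
  N: 1

9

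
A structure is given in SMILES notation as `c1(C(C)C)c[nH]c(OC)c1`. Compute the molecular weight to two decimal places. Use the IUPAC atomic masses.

Atom tally by fragment:
  pyrrole ring core → C:4 H:5 N:1
  (− 2 ring H displaced by substituents)
  + CH(CH3)2 → C:3 H:7
  + OCH3 → C:1 H:3 O:1
Element totals:
  C: 8
  H: 13
  N: 1
  O: 1
Molecular formula: C8H13NO.
  M = 8(12.011) + 13(1.008) + 14.007 + 15.999
    = 96.088 + 13.104 + 14.007 + 15.999 = 139.198

139.20 g/mol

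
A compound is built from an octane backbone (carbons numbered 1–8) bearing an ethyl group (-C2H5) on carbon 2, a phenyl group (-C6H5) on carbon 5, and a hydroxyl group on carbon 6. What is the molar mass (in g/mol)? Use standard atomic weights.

234.38 g/mol

Atom tally by fragment:
  CH3 → C:1 H:3
  CH(C2H5) → C:3 H:6
  CH2 → C:1 H:2
  CH2 → C:1 H:2
  CH(C6H5) → C:7 H:6
  CH(OH) → C:1 H:2 O:1
  CH2 → C:1 H:2
  CH3 → C:1 H:3
Element totals:
  C: 16
  H: 26
  O: 1
Molecular formula: C16H26O.
  M = 16(12.011) + 26(1.008) + 15.999
    = 192.176 + 26.208 + 15.999 = 234.383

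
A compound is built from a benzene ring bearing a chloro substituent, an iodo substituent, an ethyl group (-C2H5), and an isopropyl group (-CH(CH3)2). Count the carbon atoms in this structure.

Atom tally by fragment:
  benzene ring core → C:6 H:6
  (− 4 ring H displaced by substituents)
  + Cl → Cl:1
  + I → I:1
  + C2H5 → C:2 H:5
  + CH(CH3)2 → C:3 H:7
Element totals:
  C: 11
  H: 14
  Cl: 1
  I: 1

11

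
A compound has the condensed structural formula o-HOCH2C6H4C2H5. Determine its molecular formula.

Atom tally by fragment:
  benzene ring core → C:6 H:6
  (− 2 ring H displaced by substituents)
  + CH2OH → C:1 H:3 O:1
  + C2H5 → C:2 H:5
Element totals:
  C: 9
  H: 12
  O: 1

C9H12O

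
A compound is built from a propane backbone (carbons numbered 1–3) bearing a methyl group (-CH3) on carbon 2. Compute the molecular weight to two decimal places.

58.12 g/mol

Atom tally by fragment:
  CH3 → C:1 H:3
  CH(CH3) → C:2 H:4
  CH3 → C:1 H:3
Element totals:
  C: 4
  H: 10
Molecular formula: C4H10.
  M = 4(12.011) + 10(1.008)
    = 48.044 + 10.080 = 58.124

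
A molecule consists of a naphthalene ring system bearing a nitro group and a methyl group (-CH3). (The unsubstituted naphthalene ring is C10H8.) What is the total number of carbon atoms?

Atom tally by fragment:
  naphthalene ring system core → C:10 H:8
  (− 2 ring H displaced by substituents)
  + NO2 → N:1 O:2
  + CH3 → C:1 H:3
Element totals:
  C: 11
  H: 9
  N: 1
  O: 2

11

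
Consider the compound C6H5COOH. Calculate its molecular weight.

122.12 g/mol

Atom tally by fragment:
  benzene ring core → C:6 H:6
  (− 1 ring H displaced by substituents)
  + COOH → C:1 H:1 O:2
Element totals:
  C: 7
  H: 6
  O: 2
Molecular formula: C7H6O2.
  M = 7(12.011) + 6(1.008) + 2(15.999)
    = 84.077 + 6.048 + 31.998 = 122.123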